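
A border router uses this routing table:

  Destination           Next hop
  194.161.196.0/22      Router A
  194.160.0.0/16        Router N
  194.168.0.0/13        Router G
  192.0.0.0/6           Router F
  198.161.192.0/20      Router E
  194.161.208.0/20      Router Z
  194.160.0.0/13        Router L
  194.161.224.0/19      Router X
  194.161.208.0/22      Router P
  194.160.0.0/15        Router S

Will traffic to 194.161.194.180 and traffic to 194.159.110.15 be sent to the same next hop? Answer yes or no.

no

194.161.194.180: longest match 194.160.0.0/15 -> Router S
194.159.110.15: longest match 192.0.0.0/6 -> Router F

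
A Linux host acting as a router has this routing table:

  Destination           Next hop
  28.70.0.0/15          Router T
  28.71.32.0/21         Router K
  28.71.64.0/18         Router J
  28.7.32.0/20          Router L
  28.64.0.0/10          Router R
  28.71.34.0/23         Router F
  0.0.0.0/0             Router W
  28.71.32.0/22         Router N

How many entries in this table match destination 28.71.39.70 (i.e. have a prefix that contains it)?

Prefixes containing 28.71.39.70:
  0.0.0.0/0 (default, matches everything)
  28.64.0.0/10 (28.64.0.0 - 28.127.255.255)
  28.70.0.0/15 (28.70.0.0 - 28.71.255.255)
  28.71.32.0/21 (28.71.32.0 - 28.71.39.255)
Total matching entries: 4.

4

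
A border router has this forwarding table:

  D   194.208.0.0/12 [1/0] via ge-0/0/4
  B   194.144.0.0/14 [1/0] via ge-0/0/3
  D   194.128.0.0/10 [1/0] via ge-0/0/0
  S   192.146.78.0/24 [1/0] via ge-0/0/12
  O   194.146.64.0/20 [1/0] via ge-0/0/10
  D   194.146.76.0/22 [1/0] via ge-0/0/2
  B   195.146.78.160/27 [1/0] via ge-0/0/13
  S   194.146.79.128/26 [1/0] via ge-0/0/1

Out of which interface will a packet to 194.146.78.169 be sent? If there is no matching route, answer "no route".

Routes whose prefix contains 194.146.78.169:
  194.128.0.0/10 (194.128.0.0 - 194.191.255.255) -> ge-0/0/0
  194.144.0.0/14 (194.144.0.0 - 194.147.255.255) -> ge-0/0/3
  194.146.64.0/20 (194.146.64.0 - 194.146.79.255) -> ge-0/0/10
  194.146.76.0/22 (194.146.76.0 - 194.146.79.255) -> ge-0/0/2
More-specific entries that do NOT match:
  195.146.78.160/27 (195.146.78.160 - 195.146.78.191) does not contain 194.146.78.169
  194.146.79.128/26 (194.146.79.128 - 194.146.79.191) does not contain 194.146.78.169
  192.146.78.0/24 (192.146.78.0 - 192.146.78.255) does not contain 194.146.78.169
Longest matching prefix is /22 -> interface ge-0/0/2.

ge-0/0/2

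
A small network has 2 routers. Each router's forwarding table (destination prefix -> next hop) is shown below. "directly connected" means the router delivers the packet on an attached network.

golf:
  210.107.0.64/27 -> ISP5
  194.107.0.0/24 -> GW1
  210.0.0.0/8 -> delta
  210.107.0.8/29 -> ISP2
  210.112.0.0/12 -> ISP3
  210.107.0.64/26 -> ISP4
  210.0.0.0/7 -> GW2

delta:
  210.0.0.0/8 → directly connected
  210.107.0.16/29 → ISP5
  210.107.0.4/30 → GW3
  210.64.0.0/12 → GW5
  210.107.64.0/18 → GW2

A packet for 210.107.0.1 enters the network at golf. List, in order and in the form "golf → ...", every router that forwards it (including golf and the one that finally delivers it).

golf → delta

At golf: longest match for 210.107.0.1 is 210.0.0.0/8 -> delta
At delta: longest match for 210.107.0.1 is 210.0.0.0/8 -> directly connected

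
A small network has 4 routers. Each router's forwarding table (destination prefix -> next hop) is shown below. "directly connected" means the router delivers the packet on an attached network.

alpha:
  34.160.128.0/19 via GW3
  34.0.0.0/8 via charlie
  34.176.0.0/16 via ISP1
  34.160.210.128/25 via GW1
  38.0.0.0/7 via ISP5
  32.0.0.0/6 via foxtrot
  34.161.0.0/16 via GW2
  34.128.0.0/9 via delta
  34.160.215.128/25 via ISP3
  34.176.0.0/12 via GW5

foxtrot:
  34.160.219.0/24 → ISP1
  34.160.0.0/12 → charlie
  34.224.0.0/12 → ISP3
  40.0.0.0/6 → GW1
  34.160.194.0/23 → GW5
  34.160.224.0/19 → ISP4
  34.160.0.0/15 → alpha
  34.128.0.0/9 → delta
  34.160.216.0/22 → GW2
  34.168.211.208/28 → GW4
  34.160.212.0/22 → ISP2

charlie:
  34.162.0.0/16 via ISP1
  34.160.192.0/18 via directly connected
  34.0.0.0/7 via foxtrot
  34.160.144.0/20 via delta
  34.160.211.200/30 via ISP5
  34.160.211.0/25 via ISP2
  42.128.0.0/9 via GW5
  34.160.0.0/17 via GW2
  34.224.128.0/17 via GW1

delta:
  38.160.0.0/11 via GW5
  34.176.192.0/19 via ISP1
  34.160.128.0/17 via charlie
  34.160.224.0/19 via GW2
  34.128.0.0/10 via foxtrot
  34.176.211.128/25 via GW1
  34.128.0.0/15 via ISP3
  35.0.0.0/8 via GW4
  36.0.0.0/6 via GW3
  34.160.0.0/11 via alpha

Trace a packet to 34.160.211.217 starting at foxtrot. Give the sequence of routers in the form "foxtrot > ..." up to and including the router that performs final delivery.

foxtrot > alpha > delta > charlie

At foxtrot: longest match for 34.160.211.217 is 34.160.0.0/15 -> alpha
At alpha: longest match for 34.160.211.217 is 34.128.0.0/9 -> delta
At delta: longest match for 34.160.211.217 is 34.160.128.0/17 -> charlie
At charlie: longest match for 34.160.211.217 is 34.160.192.0/18 -> directly connected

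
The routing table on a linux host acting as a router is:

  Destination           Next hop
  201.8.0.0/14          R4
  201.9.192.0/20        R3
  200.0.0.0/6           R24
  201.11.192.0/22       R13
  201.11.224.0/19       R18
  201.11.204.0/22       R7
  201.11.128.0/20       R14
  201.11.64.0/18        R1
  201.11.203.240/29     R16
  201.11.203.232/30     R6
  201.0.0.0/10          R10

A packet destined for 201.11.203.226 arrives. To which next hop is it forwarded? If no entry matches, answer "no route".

Routes whose prefix contains 201.11.203.226:
  200.0.0.0/6 (200.0.0.0 - 203.255.255.255) -> R24
  201.0.0.0/10 (201.0.0.0 - 201.63.255.255) -> R10
  201.8.0.0/14 (201.8.0.0 - 201.11.255.255) -> R4
More-specific entries that do NOT match:
  201.11.203.232/30 (201.11.203.232 - 201.11.203.235) does not contain 201.11.203.226
  201.11.203.240/29 (201.11.203.240 - 201.11.203.247) does not contain 201.11.203.226
  201.11.192.0/22 (201.11.192.0 - 201.11.195.255) does not contain 201.11.203.226
  201.11.204.0/22 (201.11.204.0 - 201.11.207.255) does not contain 201.11.203.226
  201.9.192.0/20 (201.9.192.0 - 201.9.207.255) does not contain 201.11.203.226
  201.11.128.0/20 (201.11.128.0 - 201.11.143.255) does not contain 201.11.203.226
  201.11.224.0/19 (201.11.224.0 - 201.11.255.255) does not contain 201.11.203.226
  201.11.64.0/18 (201.11.64.0 - 201.11.127.255) does not contain 201.11.203.226
Longest matching prefix is /14 -> next hop R4.

R4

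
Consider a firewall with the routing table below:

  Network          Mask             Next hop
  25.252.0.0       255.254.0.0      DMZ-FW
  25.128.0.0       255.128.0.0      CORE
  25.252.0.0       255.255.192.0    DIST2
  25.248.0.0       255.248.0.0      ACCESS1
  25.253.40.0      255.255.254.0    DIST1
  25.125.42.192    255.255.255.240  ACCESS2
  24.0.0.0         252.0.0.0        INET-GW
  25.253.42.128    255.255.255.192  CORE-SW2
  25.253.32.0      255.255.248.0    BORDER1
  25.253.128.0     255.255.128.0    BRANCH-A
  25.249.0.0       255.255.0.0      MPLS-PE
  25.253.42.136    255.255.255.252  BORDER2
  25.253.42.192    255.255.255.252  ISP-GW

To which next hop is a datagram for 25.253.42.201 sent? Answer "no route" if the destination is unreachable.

Routes whose prefix contains 25.253.42.201:
  24.0.0.0/6 (24.0.0.0 - 27.255.255.255) -> INET-GW
  25.128.0.0/9 (25.128.0.0 - 25.255.255.255) -> CORE
  25.248.0.0/13 (25.248.0.0 - 25.255.255.255) -> ACCESS1
  25.252.0.0/15 (25.252.0.0 - 25.253.255.255) -> DMZ-FW
More-specific entries that do NOT match:
  25.253.42.136/30 (25.253.42.136 - 25.253.42.139) does not contain 25.253.42.201
  25.253.42.192/30 (25.253.42.192 - 25.253.42.195) does not contain 25.253.42.201
  25.125.42.192/28 (25.125.42.192 - 25.125.42.207) does not contain 25.253.42.201
  25.253.42.128/26 (25.253.42.128 - 25.253.42.191) does not contain 25.253.42.201
  25.253.40.0/23 (25.253.40.0 - 25.253.41.255) does not contain 25.253.42.201
  25.253.32.0/21 (25.253.32.0 - 25.253.39.255) does not contain 25.253.42.201
  25.252.0.0/18 (25.252.0.0 - 25.252.63.255) does not contain 25.253.42.201
  25.253.128.0/17 (25.253.128.0 - 25.253.255.255) does not contain 25.253.42.201
  25.249.0.0/16 (25.249.0.0 - 25.249.255.255) does not contain 25.253.42.201
Longest matching prefix is /15 -> next hop DMZ-FW.

DMZ-FW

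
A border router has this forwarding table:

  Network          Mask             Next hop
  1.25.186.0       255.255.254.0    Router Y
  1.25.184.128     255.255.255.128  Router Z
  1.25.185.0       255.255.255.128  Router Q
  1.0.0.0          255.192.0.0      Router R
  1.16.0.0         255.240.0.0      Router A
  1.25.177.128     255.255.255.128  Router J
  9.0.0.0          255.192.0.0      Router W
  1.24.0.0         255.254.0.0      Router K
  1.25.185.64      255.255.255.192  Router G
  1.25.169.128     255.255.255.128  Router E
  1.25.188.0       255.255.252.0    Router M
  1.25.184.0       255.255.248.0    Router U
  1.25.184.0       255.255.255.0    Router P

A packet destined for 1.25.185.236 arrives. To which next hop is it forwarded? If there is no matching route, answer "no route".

Router U

Routes whose prefix contains 1.25.185.236:
  1.0.0.0/10 (1.0.0.0 - 1.63.255.255) -> Router R
  1.16.0.0/12 (1.16.0.0 - 1.31.255.255) -> Router A
  1.24.0.0/15 (1.24.0.0 - 1.25.255.255) -> Router K
  1.25.184.0/21 (1.25.184.0 - 1.25.191.255) -> Router U
More-specific entries that do NOT match:
  1.25.185.64/26 (1.25.185.64 - 1.25.185.127) does not contain 1.25.185.236
  1.25.184.128/25 (1.25.184.128 - 1.25.184.255) does not contain 1.25.185.236
  1.25.185.0/25 (1.25.185.0 - 1.25.185.127) does not contain 1.25.185.236
  1.25.177.128/25 (1.25.177.128 - 1.25.177.255) does not contain 1.25.185.236
  1.25.169.128/25 (1.25.169.128 - 1.25.169.255) does not contain 1.25.185.236
  1.25.184.0/24 (1.25.184.0 - 1.25.184.255) does not contain 1.25.185.236
  1.25.186.0/23 (1.25.186.0 - 1.25.187.255) does not contain 1.25.185.236
  1.25.188.0/22 (1.25.188.0 - 1.25.191.255) does not contain 1.25.185.236
Longest matching prefix is /21 -> next hop Router U.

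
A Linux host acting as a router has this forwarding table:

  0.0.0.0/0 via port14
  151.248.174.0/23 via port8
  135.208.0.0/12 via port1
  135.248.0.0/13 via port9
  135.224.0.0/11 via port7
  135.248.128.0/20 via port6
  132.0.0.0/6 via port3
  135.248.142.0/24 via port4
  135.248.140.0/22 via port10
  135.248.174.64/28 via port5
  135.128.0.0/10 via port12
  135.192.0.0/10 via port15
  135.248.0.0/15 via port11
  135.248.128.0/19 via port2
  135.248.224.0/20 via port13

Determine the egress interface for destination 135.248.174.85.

port11

Routes whose prefix contains 135.248.174.85:
  0.0.0.0/0 (default, matches everything) -> port14
  132.0.0.0/6 (132.0.0.0 - 135.255.255.255) -> port3
  135.192.0.0/10 (135.192.0.0 - 135.255.255.255) -> port15
  135.224.0.0/11 (135.224.0.0 - 135.255.255.255) -> port7
  135.248.0.0/13 (135.248.0.0 - 135.255.255.255) -> port9
  135.248.0.0/15 (135.248.0.0 - 135.249.255.255) -> port11
More-specific entries that do NOT match:
  135.248.174.64/28 (135.248.174.64 - 135.248.174.79) does not contain 135.248.174.85
  135.248.142.0/24 (135.248.142.0 - 135.248.142.255) does not contain 135.248.174.85
  151.248.174.0/23 (151.248.174.0 - 151.248.175.255) does not contain 135.248.174.85
  135.248.140.0/22 (135.248.140.0 - 135.248.143.255) does not contain 135.248.174.85
  135.248.128.0/20 (135.248.128.0 - 135.248.143.255) does not contain 135.248.174.85
  135.248.224.0/20 (135.248.224.0 - 135.248.239.255) does not contain 135.248.174.85
  135.248.128.0/19 (135.248.128.0 - 135.248.159.255) does not contain 135.248.174.85
Longest matching prefix is /15 -> interface port11.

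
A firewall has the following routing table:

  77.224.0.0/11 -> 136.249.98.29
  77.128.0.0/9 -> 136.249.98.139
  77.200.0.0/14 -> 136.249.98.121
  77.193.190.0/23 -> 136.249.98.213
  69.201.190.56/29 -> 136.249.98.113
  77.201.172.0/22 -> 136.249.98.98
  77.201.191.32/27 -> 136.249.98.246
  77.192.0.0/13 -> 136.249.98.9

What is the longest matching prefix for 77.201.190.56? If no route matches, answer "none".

Entries matching 77.201.190.56:
  77.128.0.0/9 (77.128.0.0 - 77.255.255.255)
  77.200.0.0/14 (77.200.0.0 - 77.203.255.255)
Most specific is 77.200.0.0/14.

77.200.0.0/14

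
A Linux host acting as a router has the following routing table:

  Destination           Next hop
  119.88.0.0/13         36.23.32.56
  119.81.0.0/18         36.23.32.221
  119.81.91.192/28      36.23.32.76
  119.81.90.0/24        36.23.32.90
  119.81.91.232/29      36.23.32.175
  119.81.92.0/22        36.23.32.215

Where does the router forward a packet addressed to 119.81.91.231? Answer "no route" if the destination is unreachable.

no route

No entry's prefix contains 119.81.91.231; there is no default route.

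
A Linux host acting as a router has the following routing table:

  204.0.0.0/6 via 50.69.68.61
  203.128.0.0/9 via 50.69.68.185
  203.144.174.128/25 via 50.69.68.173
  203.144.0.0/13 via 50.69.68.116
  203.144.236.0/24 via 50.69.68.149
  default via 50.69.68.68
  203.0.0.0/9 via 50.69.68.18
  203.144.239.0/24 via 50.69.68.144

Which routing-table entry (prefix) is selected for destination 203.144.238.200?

203.144.0.0/13

Entries matching 203.144.238.200:
  0.0.0.0/0 (default, matches everything)
  203.128.0.0/9 (203.128.0.0 - 203.255.255.255)
  203.144.0.0/13 (203.144.0.0 - 203.151.255.255)
Most specific is 203.144.0.0/13.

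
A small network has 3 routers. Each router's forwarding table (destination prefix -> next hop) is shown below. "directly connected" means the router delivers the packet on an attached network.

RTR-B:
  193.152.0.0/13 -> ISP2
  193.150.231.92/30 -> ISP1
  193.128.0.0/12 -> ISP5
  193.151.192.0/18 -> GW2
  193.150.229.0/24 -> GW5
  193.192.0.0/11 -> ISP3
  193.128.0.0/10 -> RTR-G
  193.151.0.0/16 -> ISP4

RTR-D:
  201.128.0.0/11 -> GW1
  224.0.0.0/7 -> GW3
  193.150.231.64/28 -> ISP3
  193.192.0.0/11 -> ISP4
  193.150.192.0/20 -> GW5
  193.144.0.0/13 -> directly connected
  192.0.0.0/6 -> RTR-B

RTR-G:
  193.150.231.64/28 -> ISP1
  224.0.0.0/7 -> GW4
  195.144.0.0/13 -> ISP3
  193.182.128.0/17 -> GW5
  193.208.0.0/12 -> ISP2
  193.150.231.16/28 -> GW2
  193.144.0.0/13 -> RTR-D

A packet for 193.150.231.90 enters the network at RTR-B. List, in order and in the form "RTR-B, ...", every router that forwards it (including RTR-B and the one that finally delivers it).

RTR-B, RTR-G, RTR-D

At RTR-B: longest match for 193.150.231.90 is 193.128.0.0/10 -> RTR-G
At RTR-G: longest match for 193.150.231.90 is 193.144.0.0/13 -> RTR-D
At RTR-D: longest match for 193.150.231.90 is 193.144.0.0/13 -> directly connected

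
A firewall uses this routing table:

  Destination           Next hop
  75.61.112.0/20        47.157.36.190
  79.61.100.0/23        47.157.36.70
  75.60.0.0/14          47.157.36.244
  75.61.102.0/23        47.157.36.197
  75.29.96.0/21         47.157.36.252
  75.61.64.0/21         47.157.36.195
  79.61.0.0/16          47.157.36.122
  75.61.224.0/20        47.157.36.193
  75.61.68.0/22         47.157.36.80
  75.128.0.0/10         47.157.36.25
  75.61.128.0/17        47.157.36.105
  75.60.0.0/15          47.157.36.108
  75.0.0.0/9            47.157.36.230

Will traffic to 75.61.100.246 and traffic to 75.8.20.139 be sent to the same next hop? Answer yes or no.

75.61.100.246: longest match 75.60.0.0/15 -> 47.157.36.108
75.8.20.139: longest match 75.0.0.0/9 -> 47.157.36.230

no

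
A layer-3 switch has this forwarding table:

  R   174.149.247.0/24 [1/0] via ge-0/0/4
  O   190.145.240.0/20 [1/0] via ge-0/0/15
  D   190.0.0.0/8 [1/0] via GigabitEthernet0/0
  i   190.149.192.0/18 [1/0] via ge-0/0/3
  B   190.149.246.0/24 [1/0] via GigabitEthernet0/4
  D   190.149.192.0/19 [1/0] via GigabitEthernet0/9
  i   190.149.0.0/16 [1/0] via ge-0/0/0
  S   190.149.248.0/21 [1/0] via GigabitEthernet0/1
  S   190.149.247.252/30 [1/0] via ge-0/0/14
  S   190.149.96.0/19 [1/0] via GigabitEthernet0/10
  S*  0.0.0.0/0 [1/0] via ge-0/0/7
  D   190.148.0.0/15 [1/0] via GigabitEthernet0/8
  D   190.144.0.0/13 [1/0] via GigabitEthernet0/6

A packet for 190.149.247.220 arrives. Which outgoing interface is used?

ge-0/0/3

Routes whose prefix contains 190.149.247.220:
  0.0.0.0/0 (default, matches everything) -> ge-0/0/7
  190.0.0.0/8 (190.0.0.0 - 190.255.255.255) -> GigabitEthernet0/0
  190.144.0.0/13 (190.144.0.0 - 190.151.255.255) -> GigabitEthernet0/6
  190.148.0.0/15 (190.148.0.0 - 190.149.255.255) -> GigabitEthernet0/8
  190.149.0.0/16 (190.149.0.0 - 190.149.255.255) -> ge-0/0/0
  190.149.192.0/18 (190.149.192.0 - 190.149.255.255) -> ge-0/0/3
More-specific entries that do NOT match:
  190.149.247.252/30 (190.149.247.252 - 190.149.247.255) does not contain 190.149.247.220
  174.149.247.0/24 (174.149.247.0 - 174.149.247.255) does not contain 190.149.247.220
  190.149.246.0/24 (190.149.246.0 - 190.149.246.255) does not contain 190.149.247.220
  190.149.248.0/21 (190.149.248.0 - 190.149.255.255) does not contain 190.149.247.220
  190.145.240.0/20 (190.145.240.0 - 190.145.255.255) does not contain 190.149.247.220
  190.149.192.0/19 (190.149.192.0 - 190.149.223.255) does not contain 190.149.247.220
  190.149.96.0/19 (190.149.96.0 - 190.149.127.255) does not contain 190.149.247.220
Longest matching prefix is /18 -> interface ge-0/0/3.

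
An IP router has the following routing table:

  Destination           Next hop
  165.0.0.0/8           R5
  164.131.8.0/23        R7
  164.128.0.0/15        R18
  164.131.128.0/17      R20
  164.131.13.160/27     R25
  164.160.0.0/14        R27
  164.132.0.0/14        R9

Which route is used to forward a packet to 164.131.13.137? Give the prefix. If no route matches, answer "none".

none

164.131.13.137 is outside every listed prefix and there is no default route.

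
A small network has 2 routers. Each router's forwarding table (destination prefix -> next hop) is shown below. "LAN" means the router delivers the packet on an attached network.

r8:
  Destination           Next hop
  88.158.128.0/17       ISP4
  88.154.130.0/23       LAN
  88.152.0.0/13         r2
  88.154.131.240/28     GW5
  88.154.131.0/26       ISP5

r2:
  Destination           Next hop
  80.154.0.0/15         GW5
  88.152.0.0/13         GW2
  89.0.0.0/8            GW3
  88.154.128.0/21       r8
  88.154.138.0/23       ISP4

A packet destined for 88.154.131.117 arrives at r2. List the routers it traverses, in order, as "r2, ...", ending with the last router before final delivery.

At r2: longest match for 88.154.131.117 is 88.154.128.0/21 -> r8
At r8: longest match for 88.154.131.117 is 88.154.130.0/23 -> LAN

r2, r8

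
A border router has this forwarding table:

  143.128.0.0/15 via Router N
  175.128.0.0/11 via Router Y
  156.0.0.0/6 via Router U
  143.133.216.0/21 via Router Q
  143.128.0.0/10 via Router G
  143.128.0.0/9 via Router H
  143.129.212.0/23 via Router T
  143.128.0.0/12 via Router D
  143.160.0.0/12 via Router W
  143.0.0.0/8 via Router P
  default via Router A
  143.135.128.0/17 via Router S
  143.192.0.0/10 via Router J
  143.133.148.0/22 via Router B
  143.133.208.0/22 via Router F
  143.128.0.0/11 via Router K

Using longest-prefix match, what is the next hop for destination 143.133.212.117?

Routes whose prefix contains 143.133.212.117:
  0.0.0.0/0 (default, matches everything) -> Router A
  143.0.0.0/8 (143.0.0.0 - 143.255.255.255) -> Router P
  143.128.0.0/9 (143.128.0.0 - 143.255.255.255) -> Router H
  143.128.0.0/10 (143.128.0.0 - 143.191.255.255) -> Router G
  143.128.0.0/11 (143.128.0.0 - 143.159.255.255) -> Router K
  143.128.0.0/12 (143.128.0.0 - 143.143.255.255) -> Router D
More-specific entries that do NOT match:
  143.129.212.0/23 (143.129.212.0 - 143.129.213.255) does not contain 143.133.212.117
  143.133.148.0/22 (143.133.148.0 - 143.133.151.255) does not contain 143.133.212.117
  143.133.208.0/22 (143.133.208.0 - 143.133.211.255) does not contain 143.133.212.117
  143.133.216.0/21 (143.133.216.0 - 143.133.223.255) does not contain 143.133.212.117
  143.135.128.0/17 (143.135.128.0 - 143.135.255.255) does not contain 143.133.212.117
  143.128.0.0/15 (143.128.0.0 - 143.129.255.255) does not contain 143.133.212.117
Longest matching prefix is /12 -> next hop Router D.

Router D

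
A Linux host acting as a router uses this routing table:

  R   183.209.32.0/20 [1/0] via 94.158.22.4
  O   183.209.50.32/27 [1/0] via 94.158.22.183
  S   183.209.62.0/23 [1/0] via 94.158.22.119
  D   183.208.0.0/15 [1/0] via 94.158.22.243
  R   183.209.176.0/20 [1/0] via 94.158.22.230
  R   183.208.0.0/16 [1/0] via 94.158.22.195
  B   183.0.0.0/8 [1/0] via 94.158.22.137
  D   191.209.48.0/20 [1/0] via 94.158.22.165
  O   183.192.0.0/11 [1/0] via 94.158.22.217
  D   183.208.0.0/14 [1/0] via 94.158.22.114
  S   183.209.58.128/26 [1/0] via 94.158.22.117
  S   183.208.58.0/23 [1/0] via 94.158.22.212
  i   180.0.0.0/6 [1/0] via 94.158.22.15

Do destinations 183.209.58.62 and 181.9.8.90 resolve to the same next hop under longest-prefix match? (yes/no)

183.209.58.62: longest match 183.208.0.0/15 -> 94.158.22.243
181.9.8.90: longest match 180.0.0.0/6 -> 94.158.22.15

no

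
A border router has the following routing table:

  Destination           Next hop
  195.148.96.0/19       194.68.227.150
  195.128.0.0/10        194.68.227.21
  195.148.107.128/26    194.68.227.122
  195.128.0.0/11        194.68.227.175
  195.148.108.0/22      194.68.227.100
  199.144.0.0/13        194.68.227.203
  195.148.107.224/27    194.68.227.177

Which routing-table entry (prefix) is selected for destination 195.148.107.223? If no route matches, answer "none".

195.148.96.0/19

Entries matching 195.148.107.223:
  195.128.0.0/10 (195.128.0.0 - 195.191.255.255)
  195.128.0.0/11 (195.128.0.0 - 195.159.255.255)
  195.148.96.0/19 (195.148.96.0 - 195.148.127.255)
Most specific is 195.148.96.0/19.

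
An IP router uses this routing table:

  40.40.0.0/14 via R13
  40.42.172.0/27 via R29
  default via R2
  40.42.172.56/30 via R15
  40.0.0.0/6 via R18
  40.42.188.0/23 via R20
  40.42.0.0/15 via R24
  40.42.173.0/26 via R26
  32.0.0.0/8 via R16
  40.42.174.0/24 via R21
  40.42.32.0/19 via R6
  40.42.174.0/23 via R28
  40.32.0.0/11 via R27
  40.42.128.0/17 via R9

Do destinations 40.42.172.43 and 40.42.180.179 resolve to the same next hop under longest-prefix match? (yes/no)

40.42.172.43: longest match 40.42.128.0/17 -> R9
40.42.180.179: longest match 40.42.128.0/17 -> R9

yes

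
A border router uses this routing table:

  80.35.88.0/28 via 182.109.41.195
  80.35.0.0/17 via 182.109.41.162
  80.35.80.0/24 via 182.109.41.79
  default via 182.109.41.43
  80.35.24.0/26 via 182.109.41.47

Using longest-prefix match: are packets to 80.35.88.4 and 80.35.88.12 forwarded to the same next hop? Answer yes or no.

yes

80.35.88.4: longest match 80.35.88.0/28 -> 182.109.41.195
80.35.88.12: longest match 80.35.88.0/28 -> 182.109.41.195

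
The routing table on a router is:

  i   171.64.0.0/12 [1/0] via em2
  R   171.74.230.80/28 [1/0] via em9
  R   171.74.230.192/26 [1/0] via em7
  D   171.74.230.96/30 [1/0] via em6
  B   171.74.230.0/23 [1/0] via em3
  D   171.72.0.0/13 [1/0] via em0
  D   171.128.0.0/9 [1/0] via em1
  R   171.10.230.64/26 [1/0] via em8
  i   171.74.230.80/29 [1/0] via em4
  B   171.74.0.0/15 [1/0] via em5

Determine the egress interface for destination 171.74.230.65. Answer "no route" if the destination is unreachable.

Routes whose prefix contains 171.74.230.65:
  171.64.0.0/12 (171.64.0.0 - 171.79.255.255) -> em2
  171.72.0.0/13 (171.72.0.0 - 171.79.255.255) -> em0
  171.74.0.0/15 (171.74.0.0 - 171.75.255.255) -> em5
  171.74.230.0/23 (171.74.230.0 - 171.74.231.255) -> em3
More-specific entries that do NOT match:
  171.74.230.96/30 (171.74.230.96 - 171.74.230.99) does not contain 171.74.230.65
  171.74.230.80/29 (171.74.230.80 - 171.74.230.87) does not contain 171.74.230.65
  171.74.230.80/28 (171.74.230.80 - 171.74.230.95) does not contain 171.74.230.65
  171.74.230.192/26 (171.74.230.192 - 171.74.230.255) does not contain 171.74.230.65
  171.10.230.64/26 (171.10.230.64 - 171.10.230.127) does not contain 171.74.230.65
Longest matching prefix is /23 -> interface em3.

em3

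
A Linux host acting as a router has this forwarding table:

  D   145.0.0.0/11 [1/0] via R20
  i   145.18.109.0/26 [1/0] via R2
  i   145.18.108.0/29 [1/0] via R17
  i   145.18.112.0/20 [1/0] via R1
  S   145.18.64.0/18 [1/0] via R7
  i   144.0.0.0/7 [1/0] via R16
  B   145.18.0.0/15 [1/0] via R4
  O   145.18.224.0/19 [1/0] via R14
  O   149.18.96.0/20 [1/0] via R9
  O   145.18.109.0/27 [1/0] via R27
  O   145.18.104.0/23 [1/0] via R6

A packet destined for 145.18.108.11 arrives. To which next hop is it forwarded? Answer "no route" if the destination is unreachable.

R7

Routes whose prefix contains 145.18.108.11:
  144.0.0.0/7 (144.0.0.0 - 145.255.255.255) -> R16
  145.0.0.0/11 (145.0.0.0 - 145.31.255.255) -> R20
  145.18.0.0/15 (145.18.0.0 - 145.19.255.255) -> R4
  145.18.64.0/18 (145.18.64.0 - 145.18.127.255) -> R7
More-specific entries that do NOT match:
  145.18.108.0/29 (145.18.108.0 - 145.18.108.7) does not contain 145.18.108.11
  145.18.109.0/27 (145.18.109.0 - 145.18.109.31) does not contain 145.18.108.11
  145.18.109.0/26 (145.18.109.0 - 145.18.109.63) does not contain 145.18.108.11
  145.18.104.0/23 (145.18.104.0 - 145.18.105.255) does not contain 145.18.108.11
  145.18.112.0/20 (145.18.112.0 - 145.18.127.255) does not contain 145.18.108.11
  149.18.96.0/20 (149.18.96.0 - 149.18.111.255) does not contain 145.18.108.11
  145.18.224.0/19 (145.18.224.0 - 145.18.255.255) does not contain 145.18.108.11
Longest matching prefix is /18 -> next hop R7.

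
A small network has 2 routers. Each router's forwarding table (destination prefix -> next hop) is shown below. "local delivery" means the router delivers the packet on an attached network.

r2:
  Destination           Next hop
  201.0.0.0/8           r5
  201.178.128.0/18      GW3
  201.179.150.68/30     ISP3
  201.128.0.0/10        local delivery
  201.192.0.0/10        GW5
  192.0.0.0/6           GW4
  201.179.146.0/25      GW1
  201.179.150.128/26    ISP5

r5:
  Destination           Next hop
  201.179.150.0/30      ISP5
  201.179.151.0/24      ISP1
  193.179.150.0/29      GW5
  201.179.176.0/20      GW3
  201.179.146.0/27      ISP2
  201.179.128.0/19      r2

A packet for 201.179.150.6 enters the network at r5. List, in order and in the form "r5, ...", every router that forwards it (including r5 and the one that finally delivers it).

At r5: longest match for 201.179.150.6 is 201.179.128.0/19 -> r2
At r2: longest match for 201.179.150.6 is 201.128.0.0/10 -> local delivery

r5, r2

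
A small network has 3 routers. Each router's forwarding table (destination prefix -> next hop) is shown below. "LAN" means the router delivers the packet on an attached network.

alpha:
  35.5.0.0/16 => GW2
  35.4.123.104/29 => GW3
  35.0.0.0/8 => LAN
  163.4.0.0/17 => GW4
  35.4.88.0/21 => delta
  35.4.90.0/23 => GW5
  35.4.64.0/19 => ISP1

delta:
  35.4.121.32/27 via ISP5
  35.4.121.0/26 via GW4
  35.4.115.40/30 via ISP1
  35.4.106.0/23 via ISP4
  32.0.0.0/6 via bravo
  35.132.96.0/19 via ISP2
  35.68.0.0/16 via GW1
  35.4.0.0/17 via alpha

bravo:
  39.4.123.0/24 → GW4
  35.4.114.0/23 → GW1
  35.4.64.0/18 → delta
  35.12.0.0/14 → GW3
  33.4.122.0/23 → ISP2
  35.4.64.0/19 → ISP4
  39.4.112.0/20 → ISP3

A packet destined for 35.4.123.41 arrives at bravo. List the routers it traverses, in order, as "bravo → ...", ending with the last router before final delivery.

bravo → delta → alpha

At bravo: longest match for 35.4.123.41 is 35.4.64.0/18 -> delta
At delta: longest match for 35.4.123.41 is 35.4.0.0/17 -> alpha
At alpha: longest match for 35.4.123.41 is 35.0.0.0/8 -> LAN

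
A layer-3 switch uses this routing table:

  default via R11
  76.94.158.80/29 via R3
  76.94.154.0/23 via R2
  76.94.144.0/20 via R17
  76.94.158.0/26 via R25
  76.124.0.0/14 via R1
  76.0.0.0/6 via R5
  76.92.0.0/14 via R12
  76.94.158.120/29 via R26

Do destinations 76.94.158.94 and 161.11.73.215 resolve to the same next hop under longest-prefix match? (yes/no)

no

76.94.158.94: longest match 76.94.144.0/20 -> R17
161.11.73.215: longest match 0.0.0.0/0 -> R11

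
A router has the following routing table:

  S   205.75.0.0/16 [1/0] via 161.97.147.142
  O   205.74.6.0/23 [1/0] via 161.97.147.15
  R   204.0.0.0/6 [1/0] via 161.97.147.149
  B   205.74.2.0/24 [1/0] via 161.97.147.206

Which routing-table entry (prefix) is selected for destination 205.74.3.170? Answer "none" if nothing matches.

204.0.0.0/6

Entries matching 205.74.3.170:
  204.0.0.0/6 (204.0.0.0 - 207.255.255.255)
Most specific is 204.0.0.0/6.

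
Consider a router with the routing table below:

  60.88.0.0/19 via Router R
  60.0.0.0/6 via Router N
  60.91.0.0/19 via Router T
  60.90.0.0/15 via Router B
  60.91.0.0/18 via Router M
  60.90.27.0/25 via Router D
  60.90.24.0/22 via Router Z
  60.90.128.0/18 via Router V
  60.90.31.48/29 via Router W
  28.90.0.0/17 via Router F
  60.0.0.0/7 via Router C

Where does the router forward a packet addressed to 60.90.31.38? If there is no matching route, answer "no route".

Router B

Routes whose prefix contains 60.90.31.38:
  60.0.0.0/6 (60.0.0.0 - 63.255.255.255) -> Router N
  60.0.0.0/7 (60.0.0.0 - 61.255.255.255) -> Router C
  60.90.0.0/15 (60.90.0.0 - 60.91.255.255) -> Router B
More-specific entries that do NOT match:
  60.90.31.48/29 (60.90.31.48 - 60.90.31.55) does not contain 60.90.31.38
  60.90.27.0/25 (60.90.27.0 - 60.90.27.127) does not contain 60.90.31.38
  60.90.24.0/22 (60.90.24.0 - 60.90.27.255) does not contain 60.90.31.38
  60.88.0.0/19 (60.88.0.0 - 60.88.31.255) does not contain 60.90.31.38
  60.91.0.0/19 (60.91.0.0 - 60.91.31.255) does not contain 60.90.31.38
  60.91.0.0/18 (60.91.0.0 - 60.91.63.255) does not contain 60.90.31.38
  60.90.128.0/18 (60.90.128.0 - 60.90.191.255) does not contain 60.90.31.38
  28.90.0.0/17 (28.90.0.0 - 28.90.127.255) does not contain 60.90.31.38
Longest matching prefix is /15 -> next hop Router B.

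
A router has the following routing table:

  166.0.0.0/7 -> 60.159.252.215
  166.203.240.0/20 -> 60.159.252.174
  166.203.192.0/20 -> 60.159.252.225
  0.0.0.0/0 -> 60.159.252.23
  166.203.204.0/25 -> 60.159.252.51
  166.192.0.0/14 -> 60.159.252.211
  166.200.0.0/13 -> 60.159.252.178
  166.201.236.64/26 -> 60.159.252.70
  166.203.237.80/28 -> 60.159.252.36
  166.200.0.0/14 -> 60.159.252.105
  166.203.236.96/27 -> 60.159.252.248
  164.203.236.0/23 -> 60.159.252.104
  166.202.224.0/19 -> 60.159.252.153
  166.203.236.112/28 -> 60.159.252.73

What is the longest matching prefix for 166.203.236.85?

Entries matching 166.203.236.85:
  0.0.0.0/0 (default, matches everything)
  166.0.0.0/7 (166.0.0.0 - 167.255.255.255)
  166.200.0.0/13 (166.200.0.0 - 166.207.255.255)
  166.200.0.0/14 (166.200.0.0 - 166.203.255.255)
Most specific is 166.200.0.0/14.

166.200.0.0/14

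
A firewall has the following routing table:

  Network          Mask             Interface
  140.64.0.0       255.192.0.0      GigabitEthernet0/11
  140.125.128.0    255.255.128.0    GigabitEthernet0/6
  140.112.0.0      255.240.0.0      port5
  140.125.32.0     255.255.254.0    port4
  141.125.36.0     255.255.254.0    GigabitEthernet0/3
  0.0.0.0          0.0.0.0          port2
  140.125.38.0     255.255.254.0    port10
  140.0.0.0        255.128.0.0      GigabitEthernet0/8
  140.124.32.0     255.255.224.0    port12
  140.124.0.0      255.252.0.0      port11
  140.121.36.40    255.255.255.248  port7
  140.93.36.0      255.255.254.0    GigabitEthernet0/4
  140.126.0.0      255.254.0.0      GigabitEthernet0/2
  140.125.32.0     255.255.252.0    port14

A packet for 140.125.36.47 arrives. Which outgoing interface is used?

Routes whose prefix contains 140.125.36.47:
  0.0.0.0/0 (default, matches everything) -> port2
  140.0.0.0/9 (140.0.0.0 - 140.127.255.255) -> GigabitEthernet0/8
  140.64.0.0/10 (140.64.0.0 - 140.127.255.255) -> GigabitEthernet0/11
  140.112.0.0/12 (140.112.0.0 - 140.127.255.255) -> port5
  140.124.0.0/14 (140.124.0.0 - 140.127.255.255) -> port11
More-specific entries that do NOT match:
  140.121.36.40/29 (140.121.36.40 - 140.121.36.47) does not contain 140.125.36.47
  140.125.32.0/23 (140.125.32.0 - 140.125.33.255) does not contain 140.125.36.47
  141.125.36.0/23 (141.125.36.0 - 141.125.37.255) does not contain 140.125.36.47
  140.125.38.0/23 (140.125.38.0 - 140.125.39.255) does not contain 140.125.36.47
  140.93.36.0/23 (140.93.36.0 - 140.93.37.255) does not contain 140.125.36.47
  140.125.32.0/22 (140.125.32.0 - 140.125.35.255) does not contain 140.125.36.47
  140.124.32.0/19 (140.124.32.0 - 140.124.63.255) does not contain 140.125.36.47
  140.125.128.0/17 (140.125.128.0 - 140.125.255.255) does not contain 140.125.36.47
  140.126.0.0/15 (140.126.0.0 - 140.127.255.255) does not contain 140.125.36.47
Longest matching prefix is /14 -> interface port11.

port11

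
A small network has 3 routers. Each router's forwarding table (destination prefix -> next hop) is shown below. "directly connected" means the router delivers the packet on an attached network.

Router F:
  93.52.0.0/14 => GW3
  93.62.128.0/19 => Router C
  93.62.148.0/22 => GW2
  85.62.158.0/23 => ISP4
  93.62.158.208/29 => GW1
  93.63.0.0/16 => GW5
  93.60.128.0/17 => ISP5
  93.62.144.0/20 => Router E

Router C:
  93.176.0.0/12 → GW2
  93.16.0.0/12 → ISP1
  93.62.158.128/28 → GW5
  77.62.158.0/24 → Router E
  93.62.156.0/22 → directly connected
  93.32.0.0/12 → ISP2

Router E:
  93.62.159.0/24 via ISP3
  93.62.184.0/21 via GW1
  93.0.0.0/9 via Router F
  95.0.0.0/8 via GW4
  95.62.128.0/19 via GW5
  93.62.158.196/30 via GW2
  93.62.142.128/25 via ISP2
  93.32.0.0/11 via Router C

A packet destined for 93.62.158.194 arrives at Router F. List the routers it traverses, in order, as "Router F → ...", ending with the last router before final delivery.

At Router F: longest match for 93.62.158.194 is 93.62.144.0/20 -> Router E
At Router E: longest match for 93.62.158.194 is 93.32.0.0/11 -> Router C
At Router C: longest match for 93.62.158.194 is 93.62.156.0/22 -> directly connected

Router F → Router E → Router C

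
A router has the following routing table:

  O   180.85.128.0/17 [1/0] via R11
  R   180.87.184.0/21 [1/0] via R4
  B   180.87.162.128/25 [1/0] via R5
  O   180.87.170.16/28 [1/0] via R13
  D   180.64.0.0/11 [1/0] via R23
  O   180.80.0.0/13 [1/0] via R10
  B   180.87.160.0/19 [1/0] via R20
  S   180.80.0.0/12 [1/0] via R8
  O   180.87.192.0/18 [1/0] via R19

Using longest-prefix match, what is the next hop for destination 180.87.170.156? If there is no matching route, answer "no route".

Routes whose prefix contains 180.87.170.156:
  180.64.0.0/11 (180.64.0.0 - 180.95.255.255) -> R23
  180.80.0.0/12 (180.80.0.0 - 180.95.255.255) -> R8
  180.80.0.0/13 (180.80.0.0 - 180.87.255.255) -> R10
  180.87.160.0/19 (180.87.160.0 - 180.87.191.255) -> R20
More-specific entries that do NOT match:
  180.87.170.16/28 (180.87.170.16 - 180.87.170.31) does not contain 180.87.170.156
  180.87.162.128/25 (180.87.162.128 - 180.87.162.255) does not contain 180.87.170.156
  180.87.184.0/21 (180.87.184.0 - 180.87.191.255) does not contain 180.87.170.156
Longest matching prefix is /19 -> next hop R20.

R20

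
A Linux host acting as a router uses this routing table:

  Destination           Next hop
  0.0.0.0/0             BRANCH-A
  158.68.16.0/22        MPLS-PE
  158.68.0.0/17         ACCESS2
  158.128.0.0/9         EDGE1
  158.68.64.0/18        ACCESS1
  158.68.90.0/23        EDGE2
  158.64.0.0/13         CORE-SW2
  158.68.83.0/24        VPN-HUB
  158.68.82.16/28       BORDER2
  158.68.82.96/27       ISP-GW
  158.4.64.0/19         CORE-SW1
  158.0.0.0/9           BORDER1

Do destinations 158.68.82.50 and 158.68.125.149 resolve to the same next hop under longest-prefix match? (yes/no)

yes

158.68.82.50: longest match 158.68.64.0/18 -> ACCESS1
158.68.125.149: longest match 158.68.64.0/18 -> ACCESS1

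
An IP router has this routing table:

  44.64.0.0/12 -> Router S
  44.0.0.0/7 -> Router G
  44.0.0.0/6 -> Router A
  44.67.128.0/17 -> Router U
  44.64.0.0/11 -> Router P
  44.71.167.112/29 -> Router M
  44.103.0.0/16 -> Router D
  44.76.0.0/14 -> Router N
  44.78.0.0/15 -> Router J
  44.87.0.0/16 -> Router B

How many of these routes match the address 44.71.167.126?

4

Prefixes containing 44.71.167.126:
  44.0.0.0/6 (44.0.0.0 - 47.255.255.255)
  44.0.0.0/7 (44.0.0.0 - 45.255.255.255)
  44.64.0.0/11 (44.64.0.0 - 44.95.255.255)
  44.64.0.0/12 (44.64.0.0 - 44.79.255.255)
Total matching entries: 4.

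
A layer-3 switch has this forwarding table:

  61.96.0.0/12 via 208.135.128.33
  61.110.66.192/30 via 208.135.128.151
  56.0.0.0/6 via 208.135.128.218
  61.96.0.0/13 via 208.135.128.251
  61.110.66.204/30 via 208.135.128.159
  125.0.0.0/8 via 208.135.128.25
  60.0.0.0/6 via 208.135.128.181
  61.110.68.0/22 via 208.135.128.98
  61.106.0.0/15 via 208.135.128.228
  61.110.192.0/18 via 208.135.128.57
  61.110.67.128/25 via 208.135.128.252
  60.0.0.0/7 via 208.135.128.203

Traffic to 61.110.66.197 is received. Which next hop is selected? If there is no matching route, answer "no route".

Routes whose prefix contains 61.110.66.197:
  60.0.0.0/6 (60.0.0.0 - 63.255.255.255) -> 208.135.128.181
  60.0.0.0/7 (60.0.0.0 - 61.255.255.255) -> 208.135.128.203
  61.96.0.0/12 (61.96.0.0 - 61.111.255.255) -> 208.135.128.33
More-specific entries that do NOT match:
  61.110.66.192/30 (61.110.66.192 - 61.110.66.195) does not contain 61.110.66.197
  61.110.66.204/30 (61.110.66.204 - 61.110.66.207) does not contain 61.110.66.197
  61.110.67.128/25 (61.110.67.128 - 61.110.67.255) does not contain 61.110.66.197
  61.110.68.0/22 (61.110.68.0 - 61.110.71.255) does not contain 61.110.66.197
  61.110.192.0/18 (61.110.192.0 - 61.110.255.255) does not contain 61.110.66.197
  61.106.0.0/15 (61.106.0.0 - 61.107.255.255) does not contain 61.110.66.197
  61.96.0.0/13 (61.96.0.0 - 61.103.255.255) does not contain 61.110.66.197
Longest matching prefix is /12 -> next hop 208.135.128.33.

208.135.128.33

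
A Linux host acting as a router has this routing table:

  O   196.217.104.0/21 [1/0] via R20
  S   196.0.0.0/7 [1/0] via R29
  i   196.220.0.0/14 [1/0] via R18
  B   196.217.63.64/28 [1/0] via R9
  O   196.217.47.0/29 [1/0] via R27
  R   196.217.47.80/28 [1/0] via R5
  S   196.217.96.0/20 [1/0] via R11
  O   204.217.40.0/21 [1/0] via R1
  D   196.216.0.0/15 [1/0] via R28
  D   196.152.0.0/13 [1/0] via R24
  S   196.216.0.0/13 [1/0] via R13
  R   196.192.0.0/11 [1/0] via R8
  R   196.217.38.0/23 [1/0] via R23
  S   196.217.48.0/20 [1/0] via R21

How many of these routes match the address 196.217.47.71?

Prefixes containing 196.217.47.71:
  196.0.0.0/7 (196.0.0.0 - 197.255.255.255)
  196.192.0.0/11 (196.192.0.0 - 196.223.255.255)
  196.216.0.0/13 (196.216.0.0 - 196.223.255.255)
  196.216.0.0/15 (196.216.0.0 - 196.217.255.255)
Total matching entries: 4.

4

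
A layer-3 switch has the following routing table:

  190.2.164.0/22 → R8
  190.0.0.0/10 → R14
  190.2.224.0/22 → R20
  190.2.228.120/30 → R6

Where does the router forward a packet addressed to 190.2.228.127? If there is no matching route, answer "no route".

Routes whose prefix contains 190.2.228.127:
  190.0.0.0/10 (190.0.0.0 - 190.63.255.255) -> R14
More-specific entries that do NOT match:
  190.2.228.120/30 (190.2.228.120 - 190.2.228.123) does not contain 190.2.228.127
  190.2.164.0/22 (190.2.164.0 - 190.2.167.255) does not contain 190.2.228.127
  190.2.224.0/22 (190.2.224.0 - 190.2.227.255) does not contain 190.2.228.127
Longest matching prefix is /10 -> next hop R14.

R14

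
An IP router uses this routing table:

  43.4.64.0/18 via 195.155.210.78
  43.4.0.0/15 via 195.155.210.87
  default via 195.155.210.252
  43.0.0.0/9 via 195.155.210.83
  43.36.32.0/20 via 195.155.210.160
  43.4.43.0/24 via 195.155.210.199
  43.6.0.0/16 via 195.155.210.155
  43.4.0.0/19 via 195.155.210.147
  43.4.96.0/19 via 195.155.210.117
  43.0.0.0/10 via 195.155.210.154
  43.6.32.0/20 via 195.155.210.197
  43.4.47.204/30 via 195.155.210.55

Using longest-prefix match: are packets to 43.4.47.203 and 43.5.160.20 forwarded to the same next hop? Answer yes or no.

yes

43.4.47.203: longest match 43.4.0.0/15 -> 195.155.210.87
43.5.160.20: longest match 43.4.0.0/15 -> 195.155.210.87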